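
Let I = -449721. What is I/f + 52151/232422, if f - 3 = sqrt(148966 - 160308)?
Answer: -312983196785/2638222122 + 449721*I*sqrt(11342)/11351 ≈ -118.63 + 4219.4*I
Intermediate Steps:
f = 3 + I*sqrt(11342) (f = 3 + sqrt(148966 - 160308) = 3 + sqrt(-11342) = 3 + I*sqrt(11342) ≈ 3.0 + 106.5*I)
I/f + 52151/232422 = -449721/(3 + I*sqrt(11342)) + 52151/232422 = 52151/232422 - 449721/(3 + I*sqrt(11342))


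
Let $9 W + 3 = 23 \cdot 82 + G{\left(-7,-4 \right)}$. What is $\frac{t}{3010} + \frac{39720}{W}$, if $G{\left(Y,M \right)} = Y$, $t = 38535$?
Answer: $\frac{8202189}{40334} \approx 203.36$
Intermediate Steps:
$W = \frac{1876}{9}$ ($W = - \frac{1}{3} + \frac{23 \cdot 82 - 7}{9} = - \frac{1}{3} + \frac{1886 - 7}{9} = - \frac{1}{3} + \frac{1}{9} \cdot 1879 = - \frac{1}{3} + \frac{1879}{9} = \frac{1876}{9} \approx 208.44$)
$\frac{t}{3010} + \frac{39720}{W} = \frac{38535}{3010} + \frac{39720}{\frac{1876}{9}} = 38535 \cdot \frac{1}{3010} + 39720 \cdot \frac{9}{1876} = \frac{1101}{86} + \frac{89370}{469} = \frac{8202189}{40334}$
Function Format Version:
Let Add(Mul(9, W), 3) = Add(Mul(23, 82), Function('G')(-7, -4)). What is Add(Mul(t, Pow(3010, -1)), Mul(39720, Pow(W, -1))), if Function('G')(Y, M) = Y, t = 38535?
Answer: Rational(8202189, 40334) ≈ 203.36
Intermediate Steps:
W = Rational(1876, 9) (W = Add(Rational(-1, 3), Mul(Rational(1, 9), Add(Mul(23, 82), -7))) = Add(Rational(-1, 3), Mul(Rational(1, 9), Add(1886, -7))) = Add(Rational(-1, 3), Mul(Rational(1, 9), 1879)) = Add(Rational(-1, 3), Rational(1879, 9)) = Rational(1876, 9) ≈ 208.44)
Add(Mul(t, Pow(3010, -1)), Mul(39720, Pow(W, -1))) = Add(Mul(38535, Pow(3010, -1)), Mul(39720, Pow(Rational(1876, 9), -1))) = Add(Mul(38535, Rational(1, 3010)), Mul(39720, Rational(9, 1876))) = Add(Rational(1101, 86), Rational(89370, 469)) = Rational(8202189, 40334)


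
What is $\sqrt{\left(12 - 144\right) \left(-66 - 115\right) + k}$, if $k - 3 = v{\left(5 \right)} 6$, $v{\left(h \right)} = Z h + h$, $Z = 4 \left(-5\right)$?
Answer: $5 \sqrt{933} \approx 152.73$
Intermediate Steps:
$Z = -20$
$v{\left(h \right)} = - 19 h$ ($v{\left(h \right)} = - 20 h + h = - 19 h$)
$k = -567$ ($k = 3 + \left(-19\right) 5 \cdot 6 = 3 - 570 = -567$)
$\sqrt{\left(12 - 144\right) \left(-66 - 115\right) + k} = \sqrt{\left(12 - 144\right) \left(-66 - 115\right) - 567} = \sqrt{\left(-132\right) \left(-181\right) - 567} = \sqrt{23892 - 567} = \sqrt{23325} = 5 \sqrt{933}$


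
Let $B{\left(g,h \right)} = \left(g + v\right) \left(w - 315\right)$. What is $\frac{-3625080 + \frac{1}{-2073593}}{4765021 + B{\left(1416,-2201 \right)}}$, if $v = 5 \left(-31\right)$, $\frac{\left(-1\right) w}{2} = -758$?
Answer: $- \frac{7516940512441}{13021089918826} \approx -0.57729$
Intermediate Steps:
$w = 1516$ ($w = \left(-2\right) \left(-758\right) = 1516$)
$v = -155$
$B{\left(g,h \right)} = -186155 + 1201 g$ ($B{\left(g,h \right)} = \left(g - 155\right) \left(1516 - 315\right) = \left(-155 + g\right) 1201 = -186155 + 1201 g$)
$\frac{-3625080 + \frac{1}{-2073593}}{4765021 + B{\left(1416,-2201 \right)}} = \frac{-3625080 + \frac{1}{-2073593}}{4765021 + \left(-186155 + 1201 \cdot 1416\right)} = \frac{-3625080 - \frac{1}{2073593}}{4765021 + \left(-186155 + 1700616\right)} = - \frac{7516940512441}{2073593 \left(4765021 + 1514461\right)} = - \frac{7516940512441}{2073593 \cdot 6279482} = \left(- \frac{7516940512441}{2073593}\right) \frac{1}{6279482} = - \frac{7516940512441}{13021089918826}$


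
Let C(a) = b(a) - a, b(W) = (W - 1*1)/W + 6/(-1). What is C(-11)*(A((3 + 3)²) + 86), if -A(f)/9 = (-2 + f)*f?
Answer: -732310/11 ≈ -66574.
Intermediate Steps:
b(W) = -6 + (-1 + W)/W (b(W) = (W - 1)/W + 6*(-1) = (-1 + W)/W - 6 = -6 + (-1 + W)/W)
C(a) = -5 - a - 1/a (C(a) = (-5 - 1/a) - a = -5 - a - 1/a)
A(f) = -9*f*(-2 + f) (A(f) = -9*(-2 + f)*f = -9*f*(-2 + f))
C(-11)*(A((3 + 3)²) + 86) = (-5 - 1*(-11) - 1/(-11))*(9*(3 + 3)²*(2 - (3 + 3)²) + 86) = (-5 + 11 - 1*(-1/11))*(9*6²*(2 - 1*6²) + 86) = (-5 + 11 + 1/11)*(9*36*(2 - 1*36) + 86) = 67*(9*36*(2 - 36) + 86)/11 = 67*(9*36*(-34) + 86)/11 = 67*(-11016 + 86)/11 = (67/11)*(-10930) = -732310/11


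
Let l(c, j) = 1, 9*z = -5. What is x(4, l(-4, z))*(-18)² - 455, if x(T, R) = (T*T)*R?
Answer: 4729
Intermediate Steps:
z = -5/9 (z = (⅑)*(-5) = -5/9 ≈ -0.55556)
x(T, R) = R*T² (x(T, R) = T²*R = R*T²)
x(4, l(-4, z))*(-18)² - 455 = (1*4²)*(-18)² - 455 = (1*16)*324 - 455 = 16*324 - 455 = 5184 - 455 = 4729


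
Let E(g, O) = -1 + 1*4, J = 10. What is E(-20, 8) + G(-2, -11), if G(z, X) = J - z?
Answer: 15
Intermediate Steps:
E(g, O) = 3 (E(g, O) = -1 + 4 = 3)
G(z, X) = 10 - z
E(-20, 8) + G(-2, -11) = 3 + (10 - 1*(-2)) = 3 + (10 + 2) = 3 + 12 = 15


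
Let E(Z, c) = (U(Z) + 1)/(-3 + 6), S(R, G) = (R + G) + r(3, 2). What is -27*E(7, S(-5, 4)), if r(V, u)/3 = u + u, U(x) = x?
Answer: -72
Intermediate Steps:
r(V, u) = 6*u (r(V, u) = 3*(u + u) = 3*(2*u) = 6*u)
S(R, G) = 12 + G + R (S(R, G) = (R + G) + 6*2 = (G + R) + 12 = 12 + G + R)
E(Z, c) = ⅓ + Z/3 (E(Z, c) = (Z + 1)/(-3 + 6) = (1 + Z)/3 = (1 + Z)*(⅓) = ⅓ + Z/3)
-27*E(7, S(-5, 4)) = -27*(⅓ + (⅓)*7) = -27*(⅓ + 7/3) = -27*8/3 = -72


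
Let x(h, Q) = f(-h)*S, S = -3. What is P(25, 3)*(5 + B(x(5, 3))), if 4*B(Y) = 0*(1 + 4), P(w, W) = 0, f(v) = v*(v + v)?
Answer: 0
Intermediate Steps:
f(v) = 2*v² (f(v) = v*(2*v) = 2*v²)
x(h, Q) = -6*h² (x(h, Q) = (2*(-h)²)*(-3) = (2*h²)*(-3) = -6*h²)
B(Y) = 0 (B(Y) = (0*(1 + 4))/4 = (0*5)/4 = (¼)*0 = 0)
P(25, 3)*(5 + B(x(5, 3))) = 0*(5 + 0) = 0*5 = 0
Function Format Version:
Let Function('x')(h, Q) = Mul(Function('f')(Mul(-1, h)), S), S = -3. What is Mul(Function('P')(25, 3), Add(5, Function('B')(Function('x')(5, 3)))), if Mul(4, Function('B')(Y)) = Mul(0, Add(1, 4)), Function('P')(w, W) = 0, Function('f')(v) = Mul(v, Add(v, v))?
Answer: 0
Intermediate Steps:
Function('f')(v) = Mul(2, Pow(v, 2)) (Function('f')(v) = Mul(v, Mul(2, v)) = Mul(2, Pow(v, 2)))
Function('x')(h, Q) = Mul(-6, Pow(h, 2)) (Function('x')(h, Q) = Mul(Mul(2, Pow(Mul(-1, h), 2)), -3) = Mul(Mul(2, Pow(h, 2)), -3) = Mul(-6, Pow(h, 2)))
Function('B')(Y) = 0 (Function('B')(Y) = Mul(Rational(1, 4), Mul(0, Add(1, 4))) = Mul(Rational(1, 4), Mul(0, 5)) = Mul(Rational(1, 4), 0) = 0)
Mul(Function('P')(25, 3), Add(5, Function('B')(Function('x')(5, 3)))) = Mul(0, Add(5, 0)) = Mul(0, 5) = 0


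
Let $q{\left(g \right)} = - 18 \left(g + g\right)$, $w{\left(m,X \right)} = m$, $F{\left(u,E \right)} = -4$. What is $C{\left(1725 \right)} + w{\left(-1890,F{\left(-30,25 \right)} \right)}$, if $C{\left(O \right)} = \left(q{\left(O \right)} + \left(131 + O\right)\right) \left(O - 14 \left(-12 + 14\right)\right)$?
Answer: $-102235958$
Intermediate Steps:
$q{\left(g \right)} = - 36 g$ ($q{\left(g \right)} = - 18 \cdot 2 g = - 36 g$)
$C{\left(O \right)} = \left(-28 + O\right) \left(131 - 35 O\right)$ ($C{\left(O \right)} = \left(- 36 O + \left(131 + O\right)\right) \left(O - 14 \left(-12 + 14\right)\right) = \left(131 - 35 O\right) \left(O - 28\right) = \left(131 - 35 O\right) \left(-28 + O\right) = \left(-28 + O\right) \left(131 - 35 O\right)$)
$C{\left(1725 \right)} + w{\left(-1890,F{\left(-30,25 \right)} \right)} = \left(-3668 - 35 \cdot 1725^{2} + 1111 \cdot 1725\right) - 1890 = \left(-3668 - 104146875 + 1916475\right) - 1890 = -102234068 - 1890 = -102235958$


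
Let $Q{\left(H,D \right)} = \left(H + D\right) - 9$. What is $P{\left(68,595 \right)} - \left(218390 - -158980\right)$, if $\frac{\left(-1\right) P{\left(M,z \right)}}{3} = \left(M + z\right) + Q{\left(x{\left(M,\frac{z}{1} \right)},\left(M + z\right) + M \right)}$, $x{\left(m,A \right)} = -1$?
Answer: $-381522$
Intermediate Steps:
$Q{\left(H,D \right)} = -9 + D + H$ ($Q{\left(H,D \right)} = \left(D + H\right) - 9 = -9 + D + H$)
$P{\left(M,z \right)} = 30 - 9 M - 6 z$ ($P{\left(M,z \right)} = - 3 \left(\left(M + z\right) - \left(10 - z - 2 M\right)\right) = - 3 \left(\left(M + z\right) + \left(-10 + z + 2 M\right)\right) = - 3 \left(-10 + 2 z + 3 M\right) = 30 - 9 M - 6 z$)
$P{\left(68,595 \right)} - \left(218390 - -158980\right) = \left(30 - 612 - 3570\right) - \left(218390 - -158980\right) = \left(30 - 612 - 3570\right) - \left(218390 + 158980\right) = -4152 - 377370 = -381522$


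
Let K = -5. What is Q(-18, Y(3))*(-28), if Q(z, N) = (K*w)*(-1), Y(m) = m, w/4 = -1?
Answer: 560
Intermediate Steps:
w = -4 (w = 4*(-1) = -4)
Q(z, N) = -20 (Q(z, N) = -5*(-4)*(-1) = 20*(-1) = -20)
Q(-18, Y(3))*(-28) = -20*(-28) = 560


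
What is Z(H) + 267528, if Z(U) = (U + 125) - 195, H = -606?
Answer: 266852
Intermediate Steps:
Z(U) = -70 + U (Z(U) = (125 + U) - 195 = -70 + U)
Z(H) + 267528 = (-70 - 606) + 267528 = -676 + 267528 = 266852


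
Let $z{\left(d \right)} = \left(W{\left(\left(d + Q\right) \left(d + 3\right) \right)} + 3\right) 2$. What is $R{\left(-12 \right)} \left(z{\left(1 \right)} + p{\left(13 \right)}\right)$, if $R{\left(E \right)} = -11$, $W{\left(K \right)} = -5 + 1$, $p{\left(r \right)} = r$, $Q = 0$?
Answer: $-121$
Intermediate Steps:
$W{\left(K \right)} = -4$
$z{\left(d \right)} = -2$ ($z{\left(d \right)} = \left(-4 + 3\right) 2 = \left(-1\right) 2 = -2$)
$R{\left(-12 \right)} \left(z{\left(1 \right)} + p{\left(13 \right)}\right) = - 11 \left(-2 + 13\right) = \left(-11\right) 11 = -121$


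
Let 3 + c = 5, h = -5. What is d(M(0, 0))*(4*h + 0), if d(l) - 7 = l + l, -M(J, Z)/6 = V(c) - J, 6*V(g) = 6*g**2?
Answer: 820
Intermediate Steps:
c = 2 (c = -3 + 5 = 2)
V(g) = g**2 (V(g) = (6*g**2)/6 = g**2)
M(J, Z) = -24 + 6*J (M(J, Z) = -6*(2**2 - J) = -6*(4 - J) = -24 + 6*J)
d(l) = 7 + 2*l (d(l) = 7 + (l + l) = 7 + 2*l)
d(M(0, 0))*(4*h + 0) = (7 + 2*(-24 + 6*0))*(4*(-5) + 0) = (7 + 2*(-24 + 0))*(-20 + 0) = (7 + 2*(-24))*(-20) = (7 - 48)*(-20) = -41*(-20) = 820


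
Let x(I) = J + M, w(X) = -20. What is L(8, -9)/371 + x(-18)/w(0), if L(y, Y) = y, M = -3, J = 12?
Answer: -3179/7420 ≈ -0.42844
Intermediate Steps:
x(I) = 9 (x(I) = 12 - 3 = 9)
L(8, -9)/371 + x(-18)/w(0) = 8/371 + 9/(-20) = 8*(1/371) + 9*(-1/20) = 8/371 - 9/20 = -3179/7420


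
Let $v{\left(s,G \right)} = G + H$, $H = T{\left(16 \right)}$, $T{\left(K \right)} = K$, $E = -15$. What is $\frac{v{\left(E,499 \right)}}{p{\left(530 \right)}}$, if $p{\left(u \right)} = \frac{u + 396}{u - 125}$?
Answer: $\frac{208575}{926} \approx 225.24$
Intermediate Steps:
$p{\left(u \right)} = \frac{396 + u}{-125 + u}$
$H = 16$
$v{\left(s,G \right)} = 16 + G$ ($v{\left(s,G \right)} = G + 16 = 16 + G$)
$\frac{v{\left(E,499 \right)}}{p{\left(530 \right)}} = \frac{16 + 499}{\frac{1}{-125 + 530} \left(396 + 530\right)} = \frac{515}{\frac{1}{405} \cdot 926} = \frac{515}{\frac{926}{405}} = 515 \cdot \frac{405}{926} = \frac{208575}{926}$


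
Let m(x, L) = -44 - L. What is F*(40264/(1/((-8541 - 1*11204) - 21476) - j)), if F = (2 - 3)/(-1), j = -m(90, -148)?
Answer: 1659722344/4286983 ≈ 387.15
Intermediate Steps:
j = -104 (j = -(-44 - 1*(-148)) = -(-44 + 148) = -1*104 = -104)
F = 1 (F = -1*(-1) = 1)
F*(40264/(1/((-8541 - 1*11204) - 21476) - j)) = 1*(40264/(1/((-8541 - 1*11204) - 21476) - 1*(-104))) = 1*(40264/(1/((-8541 - 11204) - 21476) + 104)) = 1*(40264/(1/(-19745 - 21476) + 104)) = 1*(40264/(1/(-41221) + 104)) = 1*(40264/(-1/41221 + 104)) = 1*(40264/(4286983/41221)) = 1*(40264*(41221/4286983)) = 1*(1659722344/4286983) = 1659722344/4286983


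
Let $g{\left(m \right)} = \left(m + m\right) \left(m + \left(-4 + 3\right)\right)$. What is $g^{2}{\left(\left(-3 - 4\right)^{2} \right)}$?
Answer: $22127616$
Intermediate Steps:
$g{\left(m \right)} = 2 m \left(-1 + m\right)$ ($g{\left(m \right)} = 2 m \left(m - 1\right) = 2 m \left(-1 + m\right)$)
$g^{2}{\left(\left(-3 - 4\right)^{2} \right)} = \left(2 \left(-3 - 4\right)^{2} \left(-1 + \left(-3 - 4\right)^{2}\right)\right)^{2} = \left(2 \left(-7\right)^{2} \left(-1 + \left(-7\right)^{2}\right)\right)^{2} = \left(2 \cdot 49 \left(-1 + 49\right)\right)^{2} = \left(2 \cdot 49 \cdot 48\right)^{2} = 4704^{2} = 22127616$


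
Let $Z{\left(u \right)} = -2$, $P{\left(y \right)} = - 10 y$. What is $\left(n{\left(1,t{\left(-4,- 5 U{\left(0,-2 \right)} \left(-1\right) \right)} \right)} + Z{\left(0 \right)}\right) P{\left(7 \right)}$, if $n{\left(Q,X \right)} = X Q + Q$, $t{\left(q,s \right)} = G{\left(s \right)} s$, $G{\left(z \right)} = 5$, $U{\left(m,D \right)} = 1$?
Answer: $-1680$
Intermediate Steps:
$t{\left(q,s \right)} = 5 s$
$n{\left(Q,X \right)} = Q + Q X$ ($n{\left(Q,X \right)} = Q X + Q = Q + Q X$)
$\left(n{\left(1,t{\left(-4,- 5 U{\left(0,-2 \right)} \left(-1\right) \right)} \right)} + Z{\left(0 \right)}\right) P{\left(7 \right)} = \left(1 \left(1 + 5 \left(-5\right) 1 \left(-1\right)\right) - 2\right) \left(\left(-10\right) 7\right) = \left(1 \left(1 + 5 \left(\left(-5\right) \left(-1\right)\right)\right) - 2\right) \left(-70\right) = \left(1 \left(1 + 5 \cdot 5\right) - 2\right) \left(-70\right) = \left(1 \left(1 + 25\right) - 2\right) \left(-70\right) = \left(1 \cdot 26 - 2\right) \left(-70\right) = \left(26 - 2\right) \left(-70\right) = 24 \left(-70\right) = -1680$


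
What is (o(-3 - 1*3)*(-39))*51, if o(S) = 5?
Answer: -9945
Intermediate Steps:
(o(-3 - 1*3)*(-39))*51 = (5*(-39))*51 = -195*51 = -9945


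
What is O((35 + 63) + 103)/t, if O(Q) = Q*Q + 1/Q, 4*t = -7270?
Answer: -16241204/730635 ≈ -22.229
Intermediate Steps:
t = -3635/2 (t = (1/4)*(-7270) = -3635/2 ≈ -1817.5)
O(Q) = 1/Q + Q**2 (O(Q) = Q**2 + 1/Q = 1/Q + Q**2)
O((35 + 63) + 103)/t = ((1 + ((35 + 63) + 103)**3)/((35 + 63) + 103))/(-3635/2) = ((1 + (98 + 103)**3)/(98 + 103))*(-2/3635) = ((1 + 201**3)/201)*(-2/3635) = ((1 + 8120601)/201)*(-2/3635) = ((1/201)*8120602)*(-2/3635) = (8120602/201)*(-2/3635) = -16241204/730635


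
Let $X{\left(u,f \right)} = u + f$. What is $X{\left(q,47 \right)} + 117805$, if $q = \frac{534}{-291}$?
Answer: $\frac{11431466}{97} \approx 1.1785 \cdot 10^{5}$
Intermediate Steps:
$q = - \frac{178}{97}$ ($q = 534 \left(- \frac{1}{291}\right) = - \frac{178}{97} \approx -1.8351$)
$X{\left(u,f \right)} = f + u$
$X{\left(q,47 \right)} + 117805 = \left(47 - \frac{178}{97}\right) + 117805 = \frac{4381}{97} + 117805 = \frac{11431466}{97}$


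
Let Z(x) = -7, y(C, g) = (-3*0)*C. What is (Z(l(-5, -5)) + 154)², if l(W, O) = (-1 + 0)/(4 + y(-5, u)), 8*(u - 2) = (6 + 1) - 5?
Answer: 21609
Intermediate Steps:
u = 9/4 (u = 2 + ((6 + 1) - 5)/8 = 2 + (7 - 5)/8 = 2 + (⅛)*2 = 2 + ¼ = 9/4 ≈ 2.2500)
y(C, g) = 0 (y(C, g) = 0*C = 0)
l(W, O) = -¼ (l(W, O) = (-1 + 0)/(4 + 0) = -1/4 = -1*¼ = -¼)
(Z(l(-5, -5)) + 154)² = (-7 + 154)² = 147² = 21609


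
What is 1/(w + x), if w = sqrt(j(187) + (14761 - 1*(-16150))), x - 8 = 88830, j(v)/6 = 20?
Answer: 88838/7892159213 - sqrt(31031)/7892159213 ≈ 1.1234e-5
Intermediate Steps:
j(v) = 120 (j(v) = 6*20 = 120)
x = 88838 (x = 8 + 88830 = 88838)
w = sqrt(31031) (w = sqrt(120 + (14761 - 1*(-16150))) = sqrt(120 + (14761 + 16150)) = sqrt(120 + 30911) = sqrt(31031) ≈ 176.16)
1/(w + x) = 1/(sqrt(31031) + 88838) = 1/(88838 + sqrt(31031))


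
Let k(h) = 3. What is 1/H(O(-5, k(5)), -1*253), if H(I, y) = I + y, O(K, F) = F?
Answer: -1/250 ≈ -0.0040000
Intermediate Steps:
1/H(O(-5, k(5)), -1*253) = 1/(3 - 1*253) = 1/(3 - 253) = 1/(-250) = -1/250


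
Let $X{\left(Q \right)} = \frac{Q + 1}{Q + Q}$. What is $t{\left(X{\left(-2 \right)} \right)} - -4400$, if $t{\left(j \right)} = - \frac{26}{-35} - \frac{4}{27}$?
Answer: $\frac{4158562}{945} \approx 4400.6$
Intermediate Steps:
$X{\left(Q \right)} = \frac{1 + Q}{2 Q}$
$t{\left(j \right)} = \frac{562}{945}$ ($t{\left(j \right)} = \left(-26\right) \left(- \frac{1}{35}\right) - \frac{4}{27} = \frac{26}{35} - \frac{4}{27} = \frac{562}{945}$)
$t{\left(X{\left(-2 \right)} \right)} - -4400 = \frac{562}{945} - -4400 = \frac{562}{945} + 4400 = \frac{4158562}{945}$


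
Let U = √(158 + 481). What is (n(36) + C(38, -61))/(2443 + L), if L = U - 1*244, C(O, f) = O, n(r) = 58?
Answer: 11728/268609 - 16*√71/268609 ≈ 0.043160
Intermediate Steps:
U = 3*√71 (U = √639 = 3*√71 ≈ 25.278)
L = -244 + 3*√71 (L = 3*√71 - 1*244 = 3*√71 - 244 = -244 + 3*√71 ≈ -218.72)
(n(36) + C(38, -61))/(2443 + L) = (58 + 38)/(2443 + (-244 + 3*√71)) = 96/(2199 + 3*√71)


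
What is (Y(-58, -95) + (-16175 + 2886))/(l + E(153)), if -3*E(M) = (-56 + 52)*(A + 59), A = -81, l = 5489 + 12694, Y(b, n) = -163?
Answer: -40356/54461 ≈ -0.74101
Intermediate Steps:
l = 18183
E(M) = -88/3 (E(M) = -(-56 + 52)*(-81 + 59)/3 = -(-4)*(-22)/3 = -1/3*88 = -88/3)
(Y(-58, -95) + (-16175 + 2886))/(l + E(153)) = (-163 + (-16175 + 2886))/(18183 - 88/3) = (-163 - 13289)/(54461/3) = -13452*3/54461 = -40356/54461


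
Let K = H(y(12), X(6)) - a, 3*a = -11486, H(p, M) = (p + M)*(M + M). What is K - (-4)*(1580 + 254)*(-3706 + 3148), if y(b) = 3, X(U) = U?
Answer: -12268654/3 ≈ -4.0896e+6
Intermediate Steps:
H(p, M) = 2*M*(M + p) (H(p, M) = (M + p)*(2*M) = 2*M*(M + p))
a = -11486/3 (a = (⅓)*(-11486) = -11486/3 ≈ -3828.7)
K = 11810/3 (K = 2*6*(6 + 3) - 1*(-11486/3) = 2*6*9 + 11486/3 = 108 + 11486/3 = 11810/3 ≈ 3936.7)
K - (-4)*(1580 + 254)*(-3706 + 3148) = 11810/3 - (-4)*(1580 + 254)*(-3706 + 3148) = 11810/3 - (-4)*1834*(-558) = 11810/3 - (-4)*(-1023372) = 11810/3 - 1*4093488 = 11810/3 - 4093488 = -12268654/3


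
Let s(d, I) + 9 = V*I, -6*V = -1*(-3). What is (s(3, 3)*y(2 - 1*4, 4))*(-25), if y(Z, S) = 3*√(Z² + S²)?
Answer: 1575*√5 ≈ 3521.8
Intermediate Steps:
V = -½ (V = -(-1)*(-3)/6 = -⅙*3 = -½ ≈ -0.50000)
s(d, I) = -9 - I/2
y(Z, S) = 3*√(S² + Z²)
(s(3, 3)*y(2 - 1*4, 4))*(-25) = ((-9 - ½*3)*(3*√(4² + (2 - 1*4)²)))*(-25) = ((-9 - 3/2)*(3*√(16 + (2 - 4)²)))*(-25) = -63*√(16 + (-2)²)/2*(-25) = -63*√(16 + 4)/2*(-25) = -63*√20/2*(-25) = -63*2*√5/2*(-25) = -63*√5*(-25) = 1575*√5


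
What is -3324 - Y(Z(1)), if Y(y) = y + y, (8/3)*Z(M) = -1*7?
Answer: -13275/4 ≈ -3318.8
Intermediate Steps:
Z(M) = -21/8 (Z(M) = 3*(-1*7)/8 = (3/8)*(-7) = -21/8)
Y(y) = 2*y
-3324 - Y(Z(1)) = -3324 - 2*(-21)/8 = -3324 - 1*(-21/4) = -3324 + 21/4 = -13275/4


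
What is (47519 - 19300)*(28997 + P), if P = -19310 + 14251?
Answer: 675506422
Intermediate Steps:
P = -5059
(47519 - 19300)*(28997 + P) = (47519 - 19300)*(28997 - 5059) = 28219*23938 = 675506422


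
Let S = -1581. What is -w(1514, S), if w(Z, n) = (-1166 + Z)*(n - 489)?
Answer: 720360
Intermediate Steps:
w(Z, n) = (-1166 + Z)*(-489 + n)
-w(1514, S) = -(570174 - 1166*(-1581) - 489*1514 + 1514*(-1581)) = -(570174 + 1843446 - 740346 - 2393634) = -1*(-720360) = 720360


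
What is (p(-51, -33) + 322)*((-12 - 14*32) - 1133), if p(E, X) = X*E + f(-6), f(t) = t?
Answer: -3184407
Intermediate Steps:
p(E, X) = -6 + E*X (p(E, X) = X*E - 6 = E*X - 6 = -6 + E*X)
(p(-51, -33) + 322)*((-12 - 14*32) - 1133) = ((-6 - 51*(-33)) + 322)*((-12 - 14*32) - 1133) = ((-6 + 1683) + 322)*((-12 - 448) - 1133) = (1677 + 322)*(-460 - 1133) = 1999*(-1593) = -3184407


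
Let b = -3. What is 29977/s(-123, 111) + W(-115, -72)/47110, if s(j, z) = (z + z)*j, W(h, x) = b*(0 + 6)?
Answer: -706353989/643192830 ≈ -1.0982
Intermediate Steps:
W(h, x) = -18 (W(h, x) = -3*(0 + 6) = -3*6 = -18)
s(j, z) = 2*j*z (s(j, z) = (2*z)*j = 2*j*z)
29977/s(-123, 111) + W(-115, -72)/47110 = 29977/((2*(-123)*111)) - 18/47110 = 29977/(-27306) - 18*1/47110 = 29977*(-1/27306) - 9/23555 = -29977/27306 - 9/23555 = -706353989/643192830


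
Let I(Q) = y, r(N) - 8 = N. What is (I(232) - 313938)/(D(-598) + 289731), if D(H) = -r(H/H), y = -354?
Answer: -52382/48287 ≈ -1.0848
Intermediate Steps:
r(N) = 8 + N
I(Q) = -354
D(H) = -9 (D(H) = -(8 + H/H) = -(8 + 1) = -1*9 = -9)
(I(232) - 313938)/(D(-598) + 289731) = (-354 - 313938)/(-9 + 289731) = -314292/289722 = -314292*1/289722 = -52382/48287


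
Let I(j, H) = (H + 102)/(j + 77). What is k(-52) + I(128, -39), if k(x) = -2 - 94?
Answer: -19617/205 ≈ -95.693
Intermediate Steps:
I(j, H) = (102 + H)/(77 + j)
k(x) = -96
k(-52) + I(128, -39) = -96 + (102 - 39)/(77 + 128) = -96 + 63/205 = -19617/205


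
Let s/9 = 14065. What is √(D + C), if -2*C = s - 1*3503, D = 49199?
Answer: 11*I*√102 ≈ 111.09*I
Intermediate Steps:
s = 126585 (s = 9*14065 = 126585)
C = -61541 (C = -(126585 - 1*3503)/2 = -(126585 - 3503)/2 = -½*123082 = -61541)
√(D + C) = √(49199 - 61541) = √(-12342) = 11*I*√102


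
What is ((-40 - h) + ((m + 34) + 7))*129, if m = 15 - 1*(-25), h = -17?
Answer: 7482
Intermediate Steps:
m = 40 (m = 15 + 25 = 40)
((-40 - h) + ((m + 34) + 7))*129 = ((-40 - 1*(-17)) + ((40 + 34) + 7))*129 = ((-40 + 17) + (74 + 7))*129 = (-23 + 81)*129 = 58*129 = 7482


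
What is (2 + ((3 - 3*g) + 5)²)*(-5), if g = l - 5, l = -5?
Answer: -7230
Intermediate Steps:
g = -10 (g = -5 - 5 = -10)
(2 + ((3 - 3*g) + 5)²)*(-5) = (2 + ((3 - 3*(-10)) + 5)²)*(-5) = (2 + ((3 + 30) + 5)²)*(-5) = (2 + (33 + 5)²)*(-5) = (2 + 38²)*(-5) = (2 + 1444)*(-5) = 1446*(-5) = -7230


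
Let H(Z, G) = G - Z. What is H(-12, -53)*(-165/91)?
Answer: 6765/91 ≈ 74.341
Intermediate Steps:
H(-12, -53)*(-165/91) = (-53 - 1*(-12))*(-165/91) = (-53 + 12)*(-165*1/91) = -41*(-165/91) = 6765/91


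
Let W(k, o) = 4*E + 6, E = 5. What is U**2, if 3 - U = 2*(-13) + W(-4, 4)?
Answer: 9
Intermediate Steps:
W(k, o) = 26 (W(k, o) = 4*5 + 6 = 20 + 6 = 26)
U = 3 (U = 3 - (2*(-13) + 26) = 3 - (-26 + 26) = 3 - 1*0 = 3 + 0 = 3)
U**2 = 3**2 = 9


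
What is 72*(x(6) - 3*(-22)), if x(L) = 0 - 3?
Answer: 4536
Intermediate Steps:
x(L) = -3
72*(x(6) - 3*(-22)) = 72*(-3 - 3*(-22)) = 72*(-3 + 66) = 72*63 = 4536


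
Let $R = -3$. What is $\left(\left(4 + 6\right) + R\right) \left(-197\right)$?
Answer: $-1379$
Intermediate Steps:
$\left(\left(4 + 6\right) + R\right) \left(-197\right) = \left(\left(4 + 6\right) - 3\right) \left(-197\right) = \left(10 - 3\right) \left(-197\right) = 7 \left(-197\right) = -1379$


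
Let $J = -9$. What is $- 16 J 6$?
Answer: $864$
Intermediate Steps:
$- 16 J 6 = \left(-16\right) \left(-9\right) 6 = 144 \cdot 6 = 864$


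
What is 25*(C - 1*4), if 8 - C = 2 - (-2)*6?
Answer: -250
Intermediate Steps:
C = -6 (C = 8 - (2 - (-2)*6) = 8 - (2 - 1*(-12)) = 8 - (2 + 12) = 8 - 1*14 = 8 - 14 = -6)
25*(C - 1*4) = 25*(-6 - 1*4) = 25*(-6 - 4) = 25*(-10) = -250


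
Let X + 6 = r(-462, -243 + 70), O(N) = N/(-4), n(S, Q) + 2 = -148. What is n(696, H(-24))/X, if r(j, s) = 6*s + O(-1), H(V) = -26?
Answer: 24/167 ≈ 0.14371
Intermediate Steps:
n(S, Q) = -150 (n(S, Q) = -2 - 148 = -150)
O(N) = -N/4 (O(N) = N*(-¼) = -N/4)
r(j, s) = ¼ + 6*s (r(j, s) = 6*s - ¼*(-1) = 6*s + ¼ = ¼ + 6*s)
X = -4175/4 (X = -6 + (¼ + 6*(-243 + 70)) = -6 + (¼ + 6*(-173)) = -6 + (¼ - 1038) = -6 - 4151/4 = -4175/4 ≈ -1043.8)
n(696, H(-24))/X = -150/(-4175/4) = -150*(-4/4175) = 24/167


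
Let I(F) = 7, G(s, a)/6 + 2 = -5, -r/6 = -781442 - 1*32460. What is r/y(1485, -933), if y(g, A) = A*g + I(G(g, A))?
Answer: -2441706/692749 ≈ -3.5247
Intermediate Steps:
r = 4883412 (r = -6*(-781442 - 1*32460) = -6*(-781442 - 32460) = -6*(-813902) = 4883412)
G(s, a) = -42 (G(s, a) = -12 + 6*(-5) = -12 - 30 = -42)
y(g, A) = 7 + A*g (y(g, A) = A*g + 7 = 7 + A*g)
r/y(1485, -933) = 4883412/(7 - 933*1485) = 4883412/(7 - 1385505) = 4883412/(-1385498) = 4883412*(-1/1385498) = -2441706/692749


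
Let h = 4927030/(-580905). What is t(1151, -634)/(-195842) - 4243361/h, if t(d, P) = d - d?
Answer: 492997924341/985406 ≈ 5.0030e+5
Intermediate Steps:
t(d, P) = 0
h = -985406/116181 (h = 4927030*(-1/580905) = -985406/116181 ≈ -8.4816)
t(1151, -634)/(-195842) - 4243361/h = 0/(-195842) - 4243361/(-985406/116181) = 0*(-1/195842) - 4243361*(-116181/985406) = 0 + 492997924341/985406 = 492997924341/985406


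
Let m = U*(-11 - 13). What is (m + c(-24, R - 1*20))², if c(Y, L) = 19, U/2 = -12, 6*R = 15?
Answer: 354025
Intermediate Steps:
R = 5/2 (R = (⅙)*15 = 5/2 ≈ 2.5000)
U = -24 (U = 2*(-12) = -24)
m = 576 (m = -24*(-11 - 13) = -24*(-24) = 576)
(m + c(-24, R - 1*20))² = (576 + 19)² = 595² = 354025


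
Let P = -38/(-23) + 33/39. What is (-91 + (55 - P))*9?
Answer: -103599/299 ≈ -346.48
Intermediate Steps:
P = 747/299 (P = -38*(-1/23) + 33*(1/39) = 38/23 + 11/13 = 747/299 ≈ 2.4983)
(-91 + (55 - P))*9 = (-91 + (55 - 1*747/299))*9 = (-91 + (55 - 747/299))*9 = (-91 + 15698/299)*9 = -11511/299*9 = -103599/299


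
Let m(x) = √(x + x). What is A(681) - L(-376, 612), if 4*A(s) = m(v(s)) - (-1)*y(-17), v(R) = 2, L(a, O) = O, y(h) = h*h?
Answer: -2157/4 ≈ -539.25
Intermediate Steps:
y(h) = h²
m(x) = √2*√x (m(x) = √(2*x) = √2*√x)
A(s) = 291/4 (A(s) = (√2*√2 - (-1)*(-17)²)/4 = (2 - (-1)*289)/4 = (2 - 1*(-289))/4 = (2 + 289)/4 = (¼)*291 = 291/4)
A(681) - L(-376, 612) = 291/4 - 1*612 = 291/4 - 612 = -2157/4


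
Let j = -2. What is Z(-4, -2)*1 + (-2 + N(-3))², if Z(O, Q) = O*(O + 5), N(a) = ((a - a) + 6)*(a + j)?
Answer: 1020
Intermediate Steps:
N(a) = -12 + 6*a (N(a) = ((a - a) + 6)*(a - 2) = (0 + 6)*(-2 + a) = 6*(-2 + a) = -12 + 6*a)
Z(O, Q) = O*(5 + O)
Z(-4, -2)*1 + (-2 + N(-3))² = -4*(5 - 4)*1 + (-2 + (-12 + 6*(-3)))² = -4*1*1 + (-2 + (-12 - 18))² = -4*1 + (-2 - 30)² = -4 + (-32)² = -4 + 1024 = 1020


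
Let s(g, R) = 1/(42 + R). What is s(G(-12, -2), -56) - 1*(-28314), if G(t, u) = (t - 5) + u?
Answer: 396395/14 ≈ 28314.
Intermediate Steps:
G(t, u) = -5 + t + u (G(t, u) = (-5 + t) + u = -5 + t + u)
s(G(-12, -2), -56) - 1*(-28314) = 1/(42 - 56) - 1*(-28314) = 1/(-14) + 28314 = -1/14 + 28314 = 396395/14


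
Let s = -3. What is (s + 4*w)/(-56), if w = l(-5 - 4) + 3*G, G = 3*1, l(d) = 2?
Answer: -41/56 ≈ -0.73214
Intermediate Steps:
G = 3
w = 11 (w = 2 + 3*3 = 2 + 9 = 11)
(s + 4*w)/(-56) = (-3 + 4*11)/(-56) = (-3 + 44)*(-1/56) = 41*(-1/56) = -41/56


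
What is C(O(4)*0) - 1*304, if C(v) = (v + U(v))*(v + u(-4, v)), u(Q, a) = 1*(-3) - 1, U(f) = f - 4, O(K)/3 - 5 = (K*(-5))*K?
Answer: -288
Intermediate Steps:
O(K) = 15 - 15*K² (O(K) = 15 + 3*((K*(-5))*K) = 15 + 3*((-5*K)*K) = 15 + 3*(-5*K²) = 15 - 15*K²)
U(f) = -4 + f
u(Q, a) = -4 (u(Q, a) = -3 - 1 = -4)
C(v) = (-4 + v)*(-4 + 2*v) (C(v) = (v + (-4 + v))*(v - 4) = (-4 + 2*v)*(-4 + v) = (-4 + v)*(-4 + 2*v))
C(O(4)*0) - 1*304 = (16 - 12*(15 - 15*4²)*0 + 2*((15 - 15*4²)*0)²) - 1*304 = (16 - 12*(15 - 15*16)*0 + 2*((15 - 15*16)*0)²) - 304 = (16 - 12*(15 - 240)*0 + 2*((15 - 240)*0)²) - 304 = (16 - (-2700)*0 + 2*(-225*0)²) - 304 = (16 - 12*0 + 2*0²) - 304 = (16 + 0 + 2*0) - 304 = (16 + 0 + 0) - 304 = 16 - 304 = -288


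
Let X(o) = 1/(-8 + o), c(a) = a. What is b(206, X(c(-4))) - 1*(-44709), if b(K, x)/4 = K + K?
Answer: 46357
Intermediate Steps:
b(K, x) = 8*K (b(K, x) = 4*(K + K) = 4*(2*K) = 8*K)
b(206, X(c(-4))) - 1*(-44709) = 8*206 - 1*(-44709) = 1648 + 44709 = 46357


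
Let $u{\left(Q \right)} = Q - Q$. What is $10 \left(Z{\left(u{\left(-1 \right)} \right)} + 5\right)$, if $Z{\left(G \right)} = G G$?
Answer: $50$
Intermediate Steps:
$u{\left(Q \right)} = 0$
$Z{\left(G \right)} = G^{2}$
$10 \left(Z{\left(u{\left(-1 \right)} \right)} + 5\right) = 10 \left(0^{2} + 5\right) = 10 \left(0 + 5\right) = 10 \cdot 5 = 50$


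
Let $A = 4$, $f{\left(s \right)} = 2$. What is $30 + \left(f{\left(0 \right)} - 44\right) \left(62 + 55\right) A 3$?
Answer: $-58938$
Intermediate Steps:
$30 + \left(f{\left(0 \right)} - 44\right) \left(62 + 55\right) A 3 = 30 + \left(2 - 44\right) \left(62 + 55\right) 4 \cdot 3 = 30 + \left(-42\right) 117 \cdot 12 = 30 - 58968 = -58938$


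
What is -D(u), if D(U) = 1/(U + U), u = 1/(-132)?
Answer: 66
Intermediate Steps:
u = -1/132 ≈ -0.0075758
D(U) = 1/(2*U)
-D(u) = -1/(2*(-1/132)) = -(-132)/2 = -1*(-66) = 66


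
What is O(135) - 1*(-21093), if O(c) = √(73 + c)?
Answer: 21093 + 4*√13 ≈ 21107.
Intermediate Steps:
O(135) - 1*(-21093) = √(73 + 135) - 1*(-21093) = √208 + 21093 = 4*√13 + 21093 = 21093 + 4*√13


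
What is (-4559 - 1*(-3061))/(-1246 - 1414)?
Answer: 107/190 ≈ 0.56316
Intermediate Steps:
(-4559 - 1*(-3061))/(-1246 - 1414) = (-4559 + 3061)/(-2660) = -1498*(-1/2660) = 107/190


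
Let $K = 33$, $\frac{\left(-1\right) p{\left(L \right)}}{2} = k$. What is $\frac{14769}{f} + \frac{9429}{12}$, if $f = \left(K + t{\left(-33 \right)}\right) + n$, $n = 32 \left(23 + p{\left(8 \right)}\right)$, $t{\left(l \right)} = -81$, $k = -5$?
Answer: $\frac{89645}{112} \approx 800.4$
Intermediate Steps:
$p{\left(L \right)} = 10$ ($p{\left(L \right)} = \left(-2\right) \left(-5\right) = 10$)
$n = 1056$ ($n = 32 \left(23 + 10\right) = 32 \cdot 33 = 1056$)
$f = 1008$ ($f = \left(33 - 81\right) + 1056 = -48 + 1056 = 1008$)
$\frac{14769}{f} + \frac{9429}{12} = \frac{14769}{1008} + \frac{9429}{12} = 14769 \cdot \frac{1}{1008} + 9429 \cdot \frac{1}{12} = \frac{1641}{112} + \frac{3143}{4} = \frac{89645}{112}$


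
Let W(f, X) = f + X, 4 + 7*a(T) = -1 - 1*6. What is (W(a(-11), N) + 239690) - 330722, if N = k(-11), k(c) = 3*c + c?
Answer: -637543/7 ≈ -91078.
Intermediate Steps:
a(T) = -11/7 (a(T) = -4/7 + (-1 - 1*6)/7 = -4/7 + (-1 - 6)/7 = -4/7 + (⅐)*(-7) = -4/7 - 1 = -11/7)
k(c) = 4*c
N = -44 (N = 4*(-11) = -44)
W(f, X) = X + f
(W(a(-11), N) + 239690) - 330722 = ((-44 - 11/7) + 239690) - 330722 = (-319/7 + 239690) - 330722 = 1677511/7 - 330722 = -637543/7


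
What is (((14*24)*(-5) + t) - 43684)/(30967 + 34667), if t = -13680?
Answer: -29522/32817 ≈ -0.89959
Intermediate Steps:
(((14*24)*(-5) + t) - 43684)/(30967 + 34667) = (((14*24)*(-5) - 13680) - 43684)/(30967 + 34667) = ((336*(-5) - 13680) - 43684)/65634 = ((-1680 - 13680) - 43684)*(1/65634) = (-15360 - 43684)*(1/65634) = -59044*1/65634 = -29522/32817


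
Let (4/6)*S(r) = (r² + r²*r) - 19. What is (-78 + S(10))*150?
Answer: 231525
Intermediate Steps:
S(r) = -57/2 + 3*r²/2 + 3*r³/2 (S(r) = 3*((r² + r²*r) - 19)/2 = 3*((r² + r³) - 19)/2 = 3*(-19 + r² + r³)/2 = -57/2 + 3*r²/2 + 3*r³/2)
(-78 + S(10))*150 = (-78 + (-57/2 + (3/2)*10² + (3/2)*10³))*150 = (-78 + (-57/2 + (3/2)*100 + (3/2)*1000))*150 = (-78 + (-57/2 + 150 + 1500))*150 = (-78 + 3243/2)*150 = (3087/2)*150 = 231525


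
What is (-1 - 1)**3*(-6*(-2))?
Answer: -96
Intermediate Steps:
(-1 - 1)**3*(-6*(-2)) = (-2)**3*12 = -8*12 = -96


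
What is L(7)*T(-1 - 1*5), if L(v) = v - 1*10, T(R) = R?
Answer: 18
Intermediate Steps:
L(v) = -10 + v (L(v) = v - 10 = -10 + v)
L(7)*T(-1 - 1*5) = (-10 + 7)*(-1 - 1*5) = -3*(-1 - 5) = -3*(-6) = 18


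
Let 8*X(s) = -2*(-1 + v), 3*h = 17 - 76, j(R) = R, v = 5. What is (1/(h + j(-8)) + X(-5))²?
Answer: 7396/6889 ≈ 1.0736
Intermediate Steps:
h = -59/3 (h = (17 - 76)/3 = (⅓)*(-59) = -59/3 ≈ -19.667)
X(s) = -1 (X(s) = (-2*(-1 + 5))/8 = (-2*4)/8 = (⅛)*(-8) = -1)
(1/(h + j(-8)) + X(-5))² = (1/(-59/3 - 8) - 1)² = (1/(-83/3) - 1)² = (-3/83 - 1)² = (-86/83)² = 7396/6889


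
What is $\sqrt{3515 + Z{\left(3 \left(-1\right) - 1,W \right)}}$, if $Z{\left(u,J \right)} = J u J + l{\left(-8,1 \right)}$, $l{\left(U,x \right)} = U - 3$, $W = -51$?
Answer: $10 i \sqrt{69} \approx 83.066 i$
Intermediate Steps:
$l{\left(U,x \right)} = -3 + U$
$Z{\left(u,J \right)} = -11 + u J^{2}$ ($Z{\left(u,J \right)} = J u J - 11 = u J^{2} - 11 = -11 + u J^{2}$)
$\sqrt{3515 + Z{\left(3 \left(-1\right) - 1,W \right)}} = \sqrt{3515 + \left(-11 + \left(3 \left(-1\right) - 1\right) \left(-51\right)^{2}\right)} = \sqrt{3515 + \left(-11 + \left(-3 - 1\right) 2601\right)} = \sqrt{3515 - 10415} = \sqrt{-6900} = 10 i \sqrt{69}$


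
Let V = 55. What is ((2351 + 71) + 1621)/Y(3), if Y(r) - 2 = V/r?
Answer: 12129/61 ≈ 198.84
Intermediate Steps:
Y(r) = 2 + 55/r
((2351 + 71) + 1621)/Y(3) = ((2351 + 71) + 1621)/(2 + 55/3) = (2422 + 1621)/(2 + 55*(1/3)) = 4043/(2 + 55/3) = 4043/(61/3) = 4043*(3/61) = 12129/61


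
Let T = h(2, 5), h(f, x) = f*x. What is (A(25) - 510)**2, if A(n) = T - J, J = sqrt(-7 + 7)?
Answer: 250000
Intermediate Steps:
T = 10 (T = 2*5 = 10)
J = 0 (J = sqrt(0) = 0)
A(n) = 10 (A(n) = 10 - 1*0 = 10 + 0 = 10)
(A(25) - 510)**2 = (10 - 510)**2 = (-500)**2 = 250000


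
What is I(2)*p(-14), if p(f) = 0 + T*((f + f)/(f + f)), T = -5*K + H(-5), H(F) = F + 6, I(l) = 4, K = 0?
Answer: 4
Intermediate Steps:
H(F) = 6 + F
T = 1 (T = -5*0 + (6 - 5) = 0 + 1 = 1)
p(f) = 1 (p(f) = 0 + 1*((f + f)/(f + f)) = 0 + 1*((2*f)/((2*f))) = 0 + 1*((2*f)*(1/(2*f))) = 0 + 1*1 = 0 + 1 = 1)
I(2)*p(-14) = 4*1 = 4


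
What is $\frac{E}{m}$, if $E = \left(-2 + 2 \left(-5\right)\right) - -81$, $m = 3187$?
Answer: $\frac{69}{3187} \approx 0.02165$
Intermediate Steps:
$E = 69$ ($E = \left(-2 - 10\right) + 81 = -12 + 81 = 69$)
$\frac{E}{m} = \frac{69}{3187}$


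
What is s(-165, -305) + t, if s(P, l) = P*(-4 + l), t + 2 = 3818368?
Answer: 3869351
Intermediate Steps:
t = 3818366 (t = -2 + 3818368 = 3818366)
s(-165, -305) + t = -165*(-4 - 305) + 3818366 = -165*(-309) + 3818366 = 50985 + 3818366 = 3869351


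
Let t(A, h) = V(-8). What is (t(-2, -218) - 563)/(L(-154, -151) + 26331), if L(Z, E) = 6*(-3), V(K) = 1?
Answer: -562/26313 ≈ -0.021358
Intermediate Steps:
t(A, h) = 1
L(Z, E) = -18
(t(-2, -218) - 563)/(L(-154, -151) + 26331) = (1 - 563)/(-18 + 26331) = -562/26313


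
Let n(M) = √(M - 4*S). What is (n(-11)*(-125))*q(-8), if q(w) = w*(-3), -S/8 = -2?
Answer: -15000*I*√3 ≈ -25981.0*I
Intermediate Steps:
S = 16 (S = -8*(-2) = 16)
q(w) = -3*w
n(M) = √(-64 + M) (n(M) = √(M - 4*16) = √(M - 64) = √(-64 + M))
(n(-11)*(-125))*q(-8) = (√(-64 - 11)*(-125))*(-3*(-8)) = (√(-75)*(-125))*24 = ((5*I*√3)*(-125))*24 = -625*I*√3*24 = -15000*I*√3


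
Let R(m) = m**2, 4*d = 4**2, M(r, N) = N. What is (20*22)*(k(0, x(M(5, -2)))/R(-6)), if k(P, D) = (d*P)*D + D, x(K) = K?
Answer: -220/9 ≈ -24.444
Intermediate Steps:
d = 4 (d = (1/4)*4**2 = (1/4)*16 = 4)
k(P, D) = D + 4*D*P (k(P, D) = (4*P)*D + D = 4*D*P + D = D + 4*D*P)
(20*22)*(k(0, x(M(5, -2)))/R(-6)) = (20*22)*((-2*(1 + 4*0))/((-6)**2)) = 440*(-2*(1 + 0)/36) = 440*(-2*1*(1/36)) = 440*(-2*1/36) = 440*(-1/18) = -220/9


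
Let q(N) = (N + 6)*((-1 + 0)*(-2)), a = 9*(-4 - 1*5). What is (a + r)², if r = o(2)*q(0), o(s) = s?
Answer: 3249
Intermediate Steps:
a = -81 (a = 9*(-4 - 5) = 9*(-9) = -81)
q(N) = 12 + 2*N (q(N) = (6 + N)*(-1*(-2)) = (6 + N)*2 = 12 + 2*N)
r = 24 (r = 2*(12 + 2*0) = 2*(12 + 0) = 2*12 = 24)
(a + r)² = (-81 + 24)² = (-57)² = 3249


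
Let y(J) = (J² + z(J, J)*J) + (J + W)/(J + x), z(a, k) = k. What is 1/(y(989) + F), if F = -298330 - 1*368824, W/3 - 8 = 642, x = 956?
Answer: 1945/2507279099 ≈ 7.7574e-7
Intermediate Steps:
W = 1950 (W = 24 + 3*642 = 24 + 1926 = 1950)
y(J) = 2*J² + (1950 + J)/(956 + J) (y(J) = (J² + J*J) + (J + 1950)/(J + 956) = (J² + J²) + (1950 + J)/(956 + J) = 2*J² + (1950 + J)/(956 + J))
F = -667154 (F = -298330 - 368824 = -667154)
1/(y(989) + F) = 1/((1950 + 989 + 2*989³ + 1912*989²)/(956 + 989) - 667154) = 1/((1950 + 989 + 2*967361669 + 1912*978121)/1945 - 667154) = 1/((1950 + 989 + 1934723338 + 1870167352)/1945 - 667154) = 1/((1/1945)*3804893629 - 667154) = 1/(3804893629/1945 - 667154) = 1/(2507279099/1945) = 1945/2507279099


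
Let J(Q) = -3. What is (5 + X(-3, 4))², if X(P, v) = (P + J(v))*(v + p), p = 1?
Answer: 625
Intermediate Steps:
X(P, v) = (1 + v)*(-3 + P) (X(P, v) = (P - 3)*(v + 1) = (-3 + P)*(1 + v) = (1 + v)*(-3 + P))
(5 + X(-3, 4))² = (5 + (-3 - 3 - 3*4 - 3*4))² = (5 + (-3 - 3 - 12 - 12))² = (5 - 30)² = (-25)² = 625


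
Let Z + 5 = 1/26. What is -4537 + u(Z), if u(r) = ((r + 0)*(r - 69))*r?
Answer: -111742955/17576 ≈ -6357.7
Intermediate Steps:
Z = -129/26 (Z = -5 + 1/26 = -129/26 ≈ -4.9615)
u(r) = r**2*(-69 + r) (u(r) = (r*(-69 + r))*r = r**2*(-69 + r))
-4537 + u(Z) = -4537 + (-129/26)**2*(-69 - 129/26) = -4537 + (16641/676)*(-1923/26) = -4537 - 32000643/17576 = -111742955/17576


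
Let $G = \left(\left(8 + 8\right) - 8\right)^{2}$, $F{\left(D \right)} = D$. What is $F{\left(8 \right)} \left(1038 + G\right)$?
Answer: $8816$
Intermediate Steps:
$G = 64$ ($G = \left(16 - 8\right)^{2} = 8^{2} = 64$)
$F{\left(8 \right)} \left(1038 + G\right) = 8 \left(1038 + 64\right) = 8 \cdot 1102 = 8816$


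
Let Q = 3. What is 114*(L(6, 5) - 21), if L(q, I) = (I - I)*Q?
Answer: -2394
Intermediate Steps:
L(q, I) = 0 (L(q, I) = (I - I)*3 = 0*3 = 0)
114*(L(6, 5) - 21) = 114*(0 - 21) = 114*(-21) = -2394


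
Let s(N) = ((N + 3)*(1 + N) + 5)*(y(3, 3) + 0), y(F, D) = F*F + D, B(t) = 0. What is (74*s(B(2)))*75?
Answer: 532800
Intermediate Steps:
y(F, D) = D + F² (y(F, D) = F² + D = D + F²)
s(N) = 60 + 12*(1 + N)*(3 + N) (s(N) = ((N + 3)*(1 + N) + 5)*((3 + 3²) + 0) = ((3 + N)*(1 + N) + 5)*((3 + 9) + 0) = ((1 + N)*(3 + N) + 5)*(12 + 0) = (5 + (1 + N)*(3 + N))*12 = 60 + 12*(1 + N)*(3 + N))
(74*s(B(2)))*75 = (74*(96 + 12*0² + 48*0))*75 = (74*(96 + 12*0 + 0))*75 = (74*(96 + 0 + 0))*75 = (74*96)*75 = 7104*75 = 532800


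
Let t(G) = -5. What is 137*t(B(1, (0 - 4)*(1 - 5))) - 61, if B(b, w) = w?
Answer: -746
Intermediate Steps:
137*t(B(1, (0 - 4)*(1 - 5))) - 61 = 137*(-5) - 61 = -685 - 61 = -746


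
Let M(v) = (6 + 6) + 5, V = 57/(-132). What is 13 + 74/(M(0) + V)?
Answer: 12733/729 ≈ 17.466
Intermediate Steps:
V = -19/44 (V = 57*(-1/132) = -19/44 ≈ -0.43182)
M(v) = 17 (M(v) = 12 + 5 = 17)
13 + 74/(M(0) + V) = 13 + 74/(17 - 19/44) = 13 + 74/(729/44) = 13 + (44/729)*74 = 13 + 3256/729 = 12733/729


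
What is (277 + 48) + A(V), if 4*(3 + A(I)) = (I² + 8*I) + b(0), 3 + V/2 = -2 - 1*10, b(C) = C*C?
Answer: 487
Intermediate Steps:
b(C) = C²
V = -30 (V = -6 + 2*(-2 - 1*10) = -6 + 2*(-2 - 10) = -6 + 2*(-12) = -6 - 24 = -30)
A(I) = -3 + 2*I + I²/4 (A(I) = -3 + ((I² + 8*I) + 0²)/4 = -3 + ((I² + 8*I) + 0)/4 = -3 + (I² + 8*I)/4 = -3 + (2*I + I²/4) = -3 + 2*I + I²/4)
(277 + 48) + A(V) = (277 + 48) + (-3 + 2*(-30) + (¼)*(-30)²) = 325 + (-3 - 60 + (¼)*900) = 325 + (-3 - 60 + 225) = 325 + 162 = 487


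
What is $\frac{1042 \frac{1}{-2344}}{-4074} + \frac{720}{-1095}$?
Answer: $- \frac{229148911}{348555144} \approx -0.65742$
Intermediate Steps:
$\frac{1042 \frac{1}{-2344}}{-4074} + \frac{720}{-1095} = 1042 \left(- \frac{1}{2344}\right) \left(- \frac{1}{4074}\right) + 720 \left(- \frac{1}{1095}\right) = \left(- \frac{521}{1172}\right) \left(- \frac{1}{4074}\right) - \frac{48}{73} = \frac{521}{4774728} - \frac{48}{73} = - \frac{229148911}{348555144}$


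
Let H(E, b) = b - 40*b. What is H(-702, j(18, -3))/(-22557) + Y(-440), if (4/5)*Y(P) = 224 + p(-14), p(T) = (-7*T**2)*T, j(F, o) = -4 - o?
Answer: 182636497/7519 ≈ 24290.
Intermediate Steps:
p(T) = -7*T**3
Y(P) = 24290 (Y(P) = 5*(224 - 7*(-14)**3)/4 = 5*(224 - 7*(-2744))/4 = 5*(224 + 19208)/4 = (5/4)*19432 = 24290)
H(E, b) = -39*b (H(E, b) = b - 40*b = -39*b)
H(-702, j(18, -3))/(-22557) + Y(-440) = -39*(-4 - 1*(-3))/(-22557) + 24290 = -39*(-4 + 3)*(-1/22557) + 24290 = -39*(-1)*(-1/22557) + 24290 = 39*(-1/22557) + 24290 = -13/7519 + 24290 = 182636497/7519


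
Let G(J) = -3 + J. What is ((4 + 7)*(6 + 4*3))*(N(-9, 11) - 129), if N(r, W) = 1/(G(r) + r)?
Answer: -178860/7 ≈ -25551.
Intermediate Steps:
N(r, W) = 1/(-3 + 2*r) (N(r, W) = 1/((-3 + r) + r) = 1/(-3 + 2*r))
((4 + 7)*(6 + 4*3))*(N(-9, 11) - 129) = ((4 + 7)*(6 + 4*3))*(1/(-3 + 2*(-9)) - 129) = (11*(6 + 12))*(1/(-3 - 18) - 129) = (11*18)*(1/(-21) - 129) = 198*(-1/21 - 129) = 198*(-2710/21) = -178860/7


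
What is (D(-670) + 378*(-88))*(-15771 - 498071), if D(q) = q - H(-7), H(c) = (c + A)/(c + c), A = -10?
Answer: 17437338379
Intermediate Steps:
H(c) = (-10 + c)/(2*c) (H(c) = (c - 10)/(c + c) = (-10 + c)/((2*c)) = (-10 + c)*(1/(2*c)) = (-10 + c)/(2*c))
D(q) = -17/14 + q (D(q) = q - (-10 - 7)/(2*(-7)) = q - (-1)*(-17)/(2*7) = q - 1*17/14 = q - 17/14 = -17/14 + q)
(D(-670) + 378*(-88))*(-15771 - 498071) = ((-17/14 - 670) + 378*(-88))*(-15771 - 498071) = (-9397/14 - 33264)*(-513842) = -475093/14*(-513842) = 17437338379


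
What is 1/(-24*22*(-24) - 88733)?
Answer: -1/76061 ≈ -1.3147e-5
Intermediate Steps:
1/(-24*22*(-24) - 88733) = 1/(-528*(-24) - 88733) = 1/(12672 - 88733) = 1/(-76061) = -1/76061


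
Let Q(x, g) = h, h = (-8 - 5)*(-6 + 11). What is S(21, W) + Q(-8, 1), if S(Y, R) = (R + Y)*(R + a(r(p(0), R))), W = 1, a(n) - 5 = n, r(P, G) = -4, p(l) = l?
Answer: -21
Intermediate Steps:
h = -65 (h = -13*5 = -65)
a(n) = 5 + n
Q(x, g) = -65
S(Y, R) = (1 + R)*(R + Y) (S(Y, R) = (R + Y)*(R + (5 - 4)) = (R + Y)*(R + 1) = (R + Y)*(1 + R) = (1 + R)*(R + Y))
S(21, W) + Q(-8, 1) = (1 + 21 + 1**2 + 1*21) - 65 = (1 + 21 + 1 + 21) - 65 = 44 - 65 = -21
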